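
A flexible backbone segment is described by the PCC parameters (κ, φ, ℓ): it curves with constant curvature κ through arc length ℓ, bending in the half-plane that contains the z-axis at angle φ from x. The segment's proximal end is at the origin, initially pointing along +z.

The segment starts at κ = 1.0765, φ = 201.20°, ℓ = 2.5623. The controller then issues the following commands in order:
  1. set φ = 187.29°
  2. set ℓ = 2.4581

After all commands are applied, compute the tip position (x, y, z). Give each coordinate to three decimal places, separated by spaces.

initial: κ=1.0765, φ=201.20°, ℓ=2.5623
cmd 1: set φ=187.29° → (κ,φ,ℓ)=(1.0765,187.29°,2.5623) → tip=(-1.7760,-0.2272,0.3474)
cmd 2: set ℓ=2.4581 → (κ,φ,ℓ)=(1.0765,187.29°,2.4581) → tip=(-1.7321,-0.2216,0.4416)

-1.732 -0.222 0.442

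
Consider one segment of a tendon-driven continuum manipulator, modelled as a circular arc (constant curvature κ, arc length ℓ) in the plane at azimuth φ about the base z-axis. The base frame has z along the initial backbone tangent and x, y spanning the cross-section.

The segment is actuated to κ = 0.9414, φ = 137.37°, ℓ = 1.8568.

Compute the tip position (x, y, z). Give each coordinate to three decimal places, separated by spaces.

θ = κ·ℓ = 0.9414 × 1.8568 = 1.74799 rad
ρ = (1 − cos θ)/κ = (1 − -0.17627)/0.9414 = 1.24949
z = sin θ / κ = 0.98434/0.9414 = 1.04562
x = ρ cos φ = 1.24949 × cos(137.37°) = -0.91930
y = ρ sin φ = 1.24949 × sin(137.37°) = 0.84623

-0.919 0.846 1.046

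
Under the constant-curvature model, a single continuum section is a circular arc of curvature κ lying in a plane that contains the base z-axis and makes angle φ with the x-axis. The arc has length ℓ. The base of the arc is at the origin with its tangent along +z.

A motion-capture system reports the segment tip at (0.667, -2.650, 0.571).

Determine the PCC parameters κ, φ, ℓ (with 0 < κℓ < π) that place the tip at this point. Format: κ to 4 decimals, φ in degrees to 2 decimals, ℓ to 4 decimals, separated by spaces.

ρ = √(x²+y²) = √(0.667² + -2.650²) = 2.73265
φ = atan2(y, x) mod 360° = atan2(-2.650, 0.667) = 284.1278°
|p|² = ρ² + z² = 2.73265² + 0.571² = 7.79343
κ = 2ρ / |p|² = 2×2.73265 / 7.79343 = 0.70127
θ = 2·atan2(ρ, z) = 2·atan2(2.73265, 0.571) = 2.72961 rad
ℓ = θ/κ = 2.72961/0.70127 = 3.89238

0.7013 284.13 3.8924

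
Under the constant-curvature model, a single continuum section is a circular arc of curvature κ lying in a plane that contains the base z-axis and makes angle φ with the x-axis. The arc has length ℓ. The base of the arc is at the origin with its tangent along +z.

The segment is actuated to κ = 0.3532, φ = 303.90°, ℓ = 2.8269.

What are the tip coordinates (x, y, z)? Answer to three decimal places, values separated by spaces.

0.724 -1.077 2.380

θ = κ·ℓ = 0.3532 × 2.8269 = 0.99846 rad
ρ = (1 − cos θ)/κ = (1 − 0.54160)/0.3532 = 1.29786
z = sin θ / κ = 0.84064/0.3532 = 2.38006
x = ρ cos φ = 1.29786 × cos(303.90°) = 0.72387
y = ρ sin φ = 1.29786 × sin(303.90°) = -1.07724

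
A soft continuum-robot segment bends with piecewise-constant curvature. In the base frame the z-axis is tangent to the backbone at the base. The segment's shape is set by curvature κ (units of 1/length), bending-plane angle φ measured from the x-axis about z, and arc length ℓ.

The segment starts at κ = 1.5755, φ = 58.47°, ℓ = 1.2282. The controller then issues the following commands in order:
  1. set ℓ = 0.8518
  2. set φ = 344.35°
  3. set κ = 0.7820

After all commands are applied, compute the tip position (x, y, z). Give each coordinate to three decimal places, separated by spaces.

initial: κ=1.5755, φ=58.47°, ℓ=1.2282
cmd 1: set ℓ=0.8518 → (κ,φ,ℓ)=(1.5755,58.47°,0.8518) → tip=(0.2566,0.4183,0.6182)
cmd 2: set φ=344.35° → (κ,φ,ℓ)=(1.5755,344.35°,0.8518) → tip=(0.4726,-0.1324,0.6182)
cmd 3: set κ=0.7820 → (κ,φ,ℓ)=(0.7820,344.35°,0.8518) → tip=(0.2632,-0.0737,0.7902)

0.263 -0.074 0.790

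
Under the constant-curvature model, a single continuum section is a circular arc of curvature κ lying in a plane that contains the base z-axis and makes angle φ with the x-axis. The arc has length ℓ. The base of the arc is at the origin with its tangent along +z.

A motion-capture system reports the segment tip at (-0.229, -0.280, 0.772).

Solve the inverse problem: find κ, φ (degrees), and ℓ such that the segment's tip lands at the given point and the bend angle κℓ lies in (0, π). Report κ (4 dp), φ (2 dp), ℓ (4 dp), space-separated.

0.9953 230.72 0.8804

ρ = √(x²+y²) = √(-0.229² + -0.280²) = 0.36172
φ = atan2(y, x) mod 360° = atan2(-0.280, -0.229) = 230.7217°
|p|² = ρ² + z² = 0.36172² + 0.772² = 0.72683
κ = 2ρ / |p|² = 2×0.36172 / 0.72683 = 0.99534
θ = 2·atan2(ρ, z) = 2·atan2(0.36172, 0.772) = 0.87634 rad
ℓ = θ/κ = 0.87634/0.99534 = 0.88044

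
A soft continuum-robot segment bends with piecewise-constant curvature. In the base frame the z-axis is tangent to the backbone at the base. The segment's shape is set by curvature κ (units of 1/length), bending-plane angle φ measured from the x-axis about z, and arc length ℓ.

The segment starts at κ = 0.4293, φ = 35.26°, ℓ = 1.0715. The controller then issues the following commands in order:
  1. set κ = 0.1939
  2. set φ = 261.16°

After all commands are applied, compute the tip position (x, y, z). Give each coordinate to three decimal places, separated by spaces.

initial: κ=0.4293, φ=35.26°, ℓ=1.0715
cmd 1: set κ=0.1939 → (κ,φ,ℓ)=(0.1939,35.26°,1.0715) → tip=(0.0906,0.0640,1.0638)
cmd 2: set φ=261.16° → (κ,φ,ℓ)=(0.1939,261.16°,1.0715) → tip=(-0.0170,-0.1096,1.0638)

-0.017 -0.110 1.064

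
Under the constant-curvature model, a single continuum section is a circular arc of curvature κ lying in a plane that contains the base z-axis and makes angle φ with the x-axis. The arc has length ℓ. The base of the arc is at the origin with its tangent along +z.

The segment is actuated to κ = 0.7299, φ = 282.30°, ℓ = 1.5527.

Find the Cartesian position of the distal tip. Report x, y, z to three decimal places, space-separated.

0.168 -0.771 1.241

θ = κ·ℓ = 0.7299 × 1.5527 = 1.13332 rad
ρ = (1 − cos θ)/κ = (1 − 0.42366)/0.7299 = 0.78962
z = sin θ / κ = 0.90582/0.7299 = 1.24102
x = ρ cos φ = 0.78962 × cos(282.30°) = 0.16821
y = ρ sin φ = 0.78962 × sin(282.30°) = -0.77149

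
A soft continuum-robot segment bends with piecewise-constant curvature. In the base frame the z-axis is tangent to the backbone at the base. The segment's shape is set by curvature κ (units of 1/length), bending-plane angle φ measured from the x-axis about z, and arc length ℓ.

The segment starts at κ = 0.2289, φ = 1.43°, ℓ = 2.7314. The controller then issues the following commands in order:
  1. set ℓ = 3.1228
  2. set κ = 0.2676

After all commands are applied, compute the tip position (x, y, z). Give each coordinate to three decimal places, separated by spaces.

1.230 0.031 2.772

initial: κ=0.2289, φ=1.43°, ℓ=2.7314
cmd 1: set ℓ=3.1228 → (κ,φ,ℓ)=(0.2289,1.43°,3.1228) → tip=(1.0690,0.0267,2.8636)
cmd 2: set κ=0.2676 → (κ,φ,ℓ)=(0.2676,1.43°,3.1228) → tip=(1.2302,0.0307,2.7718)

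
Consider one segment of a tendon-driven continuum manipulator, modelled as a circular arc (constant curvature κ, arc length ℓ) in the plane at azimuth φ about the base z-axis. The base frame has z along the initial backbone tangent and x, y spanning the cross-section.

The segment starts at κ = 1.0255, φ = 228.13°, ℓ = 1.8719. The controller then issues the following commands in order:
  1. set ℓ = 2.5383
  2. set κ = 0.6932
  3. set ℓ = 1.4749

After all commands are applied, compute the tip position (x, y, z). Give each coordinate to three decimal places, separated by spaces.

initial: κ=1.0255, φ=228.13°, ℓ=1.8719
cmd 1: set ℓ=2.5383 → (κ,φ,ℓ)=(1.0255,228.13°,2.5383) → tip=(-1.2096,-1.3495,0.5002)
cmd 2: set κ=0.6932 → (κ,φ,ℓ)=(0.6932,228.13°,2.5383) → tip=(-1.1435,-1.2758,1.4170)
cmd 3: set ℓ=1.4749 → (κ,φ,ℓ)=(0.6932,228.13°,1.4749) → tip=(-0.4609,-0.5142,1.2310)

-0.461 -0.514 1.231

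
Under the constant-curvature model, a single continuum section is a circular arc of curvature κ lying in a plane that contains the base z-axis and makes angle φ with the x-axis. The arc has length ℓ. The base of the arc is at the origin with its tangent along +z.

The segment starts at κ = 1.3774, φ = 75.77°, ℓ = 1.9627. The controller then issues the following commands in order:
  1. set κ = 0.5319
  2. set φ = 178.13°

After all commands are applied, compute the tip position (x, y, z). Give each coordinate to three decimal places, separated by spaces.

-0.934 0.031 1.625

initial: κ=1.3774, φ=75.77°, ℓ=1.9627
cmd 1: set κ=0.5319 → (κ,φ,ℓ)=(0.5319,75.77°,1.9627) → tip=(0.2298,0.9061,1.6251)
cmd 2: set φ=178.13° → (κ,φ,ℓ)=(0.5319,178.13°,1.9627) → tip=(-0.9343,0.0305,1.6251)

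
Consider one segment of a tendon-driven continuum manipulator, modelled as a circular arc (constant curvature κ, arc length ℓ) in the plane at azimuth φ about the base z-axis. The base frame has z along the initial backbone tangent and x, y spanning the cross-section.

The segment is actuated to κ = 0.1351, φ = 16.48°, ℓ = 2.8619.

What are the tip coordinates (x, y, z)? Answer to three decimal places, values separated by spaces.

θ = κ·ℓ = 0.1351 × 2.8619 = 0.38664 rad
ρ = (1 − cos θ)/κ = (1 − 0.92618)/0.1351 = 0.54641
z = sin θ / κ = 0.37708/0.1351 = 2.79113
x = ρ cos φ = 0.54641 × cos(16.48°) = 0.52396
y = ρ sin φ = 0.54641 × sin(16.48°) = 0.15501

0.524 0.155 2.791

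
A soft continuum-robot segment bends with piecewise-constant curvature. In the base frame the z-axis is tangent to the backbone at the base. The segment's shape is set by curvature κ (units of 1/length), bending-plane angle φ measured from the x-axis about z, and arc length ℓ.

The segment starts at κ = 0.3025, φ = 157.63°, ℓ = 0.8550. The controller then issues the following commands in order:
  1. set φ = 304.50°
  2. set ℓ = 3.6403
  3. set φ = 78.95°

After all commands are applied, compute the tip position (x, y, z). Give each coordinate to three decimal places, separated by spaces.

initial: κ=0.3025, φ=157.63°, ℓ=0.8550
cmd 1: set φ=304.50° → (κ,φ,ℓ)=(0.3025,304.50°,0.8550) → tip=(0.0623,-0.0906,0.8455)
cmd 2: set ℓ=3.6403 → (κ,φ,ℓ)=(0.3025,304.50°,3.6403) → tip=(1.0251,-1.4915,2.9479)
cmd 3: set φ=78.95° → (κ,φ,ℓ)=(0.3025,78.95°,3.6403) → tip=(0.3469,1.7762,2.9479)

0.347 1.776 2.948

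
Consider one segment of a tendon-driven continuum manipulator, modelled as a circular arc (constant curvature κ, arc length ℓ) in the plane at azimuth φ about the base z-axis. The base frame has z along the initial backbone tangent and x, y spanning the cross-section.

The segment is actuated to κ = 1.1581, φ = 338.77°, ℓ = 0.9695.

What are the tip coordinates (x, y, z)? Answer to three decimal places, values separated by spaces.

θ = κ·ℓ = 1.1581 × 0.9695 = 1.12278 rad
ρ = (1 − cos θ)/κ = (1 − 0.43318)/1.1581 = 0.48944
z = sin θ / κ = 0.90131/1.1581 = 0.77826
x = ρ cos φ = 0.48944 × cos(338.77°) = 0.45622
y = ρ sin φ = 0.48944 × sin(338.77°) = -0.17723

0.456 -0.177 0.778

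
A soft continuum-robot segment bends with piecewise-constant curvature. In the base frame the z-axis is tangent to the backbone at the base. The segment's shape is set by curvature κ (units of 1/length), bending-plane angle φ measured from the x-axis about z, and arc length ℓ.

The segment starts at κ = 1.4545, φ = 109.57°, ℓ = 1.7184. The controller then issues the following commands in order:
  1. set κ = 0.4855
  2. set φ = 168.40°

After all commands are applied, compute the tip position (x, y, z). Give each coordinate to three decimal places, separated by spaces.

-0.662 0.136 1.526

initial: κ=1.4545, φ=109.57°, ℓ=1.7184
cmd 1: set κ=0.4855 → (κ,φ,ℓ)=(0.4855,109.57°,1.7184) → tip=(-0.2265,0.6371,1.5259)
cmd 2: set φ=168.40° → (κ,φ,ℓ)=(0.4855,168.40°,1.7184) → tip=(-0.6624,0.1360,1.5259)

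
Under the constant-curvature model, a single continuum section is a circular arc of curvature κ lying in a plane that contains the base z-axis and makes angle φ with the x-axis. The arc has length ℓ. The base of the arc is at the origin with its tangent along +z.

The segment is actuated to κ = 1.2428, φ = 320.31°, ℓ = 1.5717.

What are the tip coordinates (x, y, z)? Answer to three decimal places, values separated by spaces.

θ = κ·ℓ = 1.2428 × 1.5717 = 1.95331 rad
ρ = (1 − cos θ)/κ = (1 − -0.37325)/1.2428 = 1.10497
z = sin θ / κ = 0.92773/1.2428 = 0.74648
x = ρ cos φ = 1.10497 × cos(320.31°) = 0.85028
y = ρ sin φ = 1.10497 × sin(320.31°) = -0.70567

0.850 -0.706 0.746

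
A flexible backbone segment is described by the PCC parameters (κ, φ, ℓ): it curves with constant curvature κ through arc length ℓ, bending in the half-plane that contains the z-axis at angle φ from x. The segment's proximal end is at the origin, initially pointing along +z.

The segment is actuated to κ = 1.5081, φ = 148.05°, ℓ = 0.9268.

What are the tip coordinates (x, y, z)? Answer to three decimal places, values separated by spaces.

-0.466 0.290 0.653

θ = κ·ℓ = 1.5081 × 0.9268 = 1.39771 rad
ρ = (1 − cos θ)/κ = (1 − 0.17223)/1.5081 = 0.54889
z = sin θ / κ = 0.98506/1.5081 = 0.65318
x = ρ cos φ = 0.54889 × cos(148.05°) = -0.46573
y = ρ sin φ = 0.54889 × sin(148.05°) = 0.29046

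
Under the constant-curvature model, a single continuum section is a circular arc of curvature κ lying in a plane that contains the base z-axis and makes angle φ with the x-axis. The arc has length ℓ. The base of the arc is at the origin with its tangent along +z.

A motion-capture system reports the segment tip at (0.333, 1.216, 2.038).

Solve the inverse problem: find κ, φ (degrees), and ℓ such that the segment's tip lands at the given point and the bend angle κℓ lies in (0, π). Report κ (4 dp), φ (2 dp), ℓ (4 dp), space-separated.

ρ = √(x²+y²) = √(0.333² + 1.216²) = 1.26077
φ = atan2(y, x) mod 360° = atan2(1.216, 0.333) = 74.6851°
|p|² = ρ² + z² = 1.26077² + 2.038² = 5.74299
κ = 2ρ / |p|² = 2×1.26077 / 5.74299 = 0.43906
θ = 2·atan2(ρ, z) = 2·atan2(1.26077, 2.038) = 1.10801 rad
ℓ = θ/κ = 1.10801/0.43906 = 2.52358

0.4391 74.69 2.5236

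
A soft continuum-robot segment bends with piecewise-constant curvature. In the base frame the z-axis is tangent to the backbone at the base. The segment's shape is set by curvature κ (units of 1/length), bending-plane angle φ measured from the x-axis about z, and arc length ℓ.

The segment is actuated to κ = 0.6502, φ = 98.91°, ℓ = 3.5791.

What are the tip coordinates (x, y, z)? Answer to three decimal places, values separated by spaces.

θ = κ·ℓ = 0.6502 × 3.5791 = 2.32713 rad
ρ = (1 − cos θ)/κ = (1 − -0.68626)/0.6502 = 2.59345
z = sin θ / κ = 0.72736/0.6502 = 1.11867
x = ρ cos φ = 2.59345 × cos(98.91°) = -0.40168
y = ρ sin φ = 2.59345 × sin(98.91°) = 2.56215

-0.402 2.562 1.119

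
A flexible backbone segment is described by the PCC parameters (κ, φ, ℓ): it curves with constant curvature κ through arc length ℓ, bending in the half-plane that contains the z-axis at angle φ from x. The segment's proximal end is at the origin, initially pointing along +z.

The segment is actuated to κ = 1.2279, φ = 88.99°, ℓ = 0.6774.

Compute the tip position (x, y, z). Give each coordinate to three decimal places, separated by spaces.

θ = κ·ℓ = 1.2279 × 0.6774 = 0.83178 rad
ρ = (1 − cos θ)/κ = (1 − 0.67356)/1.2279 = 0.26585
z = sin θ / κ = 0.73913/1.2279 = 0.60195
x = ρ cos φ = 0.26585 × cos(88.99°) = 0.00469
y = ρ sin φ = 0.26585 × sin(88.99°) = 0.26581

0.005 0.266 0.602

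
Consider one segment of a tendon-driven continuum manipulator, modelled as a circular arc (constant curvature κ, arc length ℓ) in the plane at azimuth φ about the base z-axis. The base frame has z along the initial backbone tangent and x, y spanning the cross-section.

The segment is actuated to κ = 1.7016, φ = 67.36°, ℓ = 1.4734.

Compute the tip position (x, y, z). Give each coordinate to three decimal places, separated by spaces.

0.408 0.979 0.348

θ = κ·ℓ = 1.7016 × 1.4734 = 2.50714 rad
ρ = (1 − cos θ)/κ = (1 − -0.80539)/1.7016 = 1.06100
z = sin θ / κ = 0.59274/1.7016 = 0.34834
x = ρ cos φ = 1.06100 × cos(67.36°) = 0.40842
y = ρ sin φ = 1.06100 × sin(67.36°) = 0.97924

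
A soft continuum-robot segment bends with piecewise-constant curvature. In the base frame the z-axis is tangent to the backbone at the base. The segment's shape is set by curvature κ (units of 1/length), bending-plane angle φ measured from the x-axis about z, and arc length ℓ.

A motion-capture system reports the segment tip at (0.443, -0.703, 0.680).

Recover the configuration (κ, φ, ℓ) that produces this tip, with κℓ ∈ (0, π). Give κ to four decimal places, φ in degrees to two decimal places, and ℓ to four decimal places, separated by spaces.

1.4415 302.22 1.2278

ρ = √(x²+y²) = √(0.443² + -0.703²) = 0.83094
φ = atan2(y, x) mod 360° = atan2(-0.703, 0.443) = 302.2173°
|p|² = ρ² + z² = 0.83094² + 0.680² = 1.15286
κ = 2ρ / |p|² = 2×0.83094 / 1.15286 = 1.44153
θ = 2·atan2(ρ, z) = 2·atan2(0.83094, 0.680) = 1.76993 rad
ℓ = θ/κ = 1.76993/1.44153 = 1.22782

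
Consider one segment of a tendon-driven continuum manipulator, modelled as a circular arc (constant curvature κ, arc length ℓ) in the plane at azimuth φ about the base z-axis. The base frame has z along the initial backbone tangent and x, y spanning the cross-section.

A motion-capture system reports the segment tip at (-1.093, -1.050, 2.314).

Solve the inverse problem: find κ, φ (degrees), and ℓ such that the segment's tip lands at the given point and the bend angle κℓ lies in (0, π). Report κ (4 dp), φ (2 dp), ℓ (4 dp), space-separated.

0.3962 223.85 2.9275

ρ = √(x²+y²) = √(-1.093² + -1.050²) = 1.51563
φ = atan2(y, x) mod 360° = atan2(-1.050, -1.093) = 223.8505°
|p|² = ρ² + z² = 1.51563² + 2.314² = 7.65175
κ = 2ρ / |p|² = 2×1.51563 / 7.65175 = 0.39615
θ = 2·atan2(ρ, z) = 2·atan2(1.51563, 2.314) = 1.15974 rad
ℓ = θ/κ = 1.15974/0.39615 = 2.92751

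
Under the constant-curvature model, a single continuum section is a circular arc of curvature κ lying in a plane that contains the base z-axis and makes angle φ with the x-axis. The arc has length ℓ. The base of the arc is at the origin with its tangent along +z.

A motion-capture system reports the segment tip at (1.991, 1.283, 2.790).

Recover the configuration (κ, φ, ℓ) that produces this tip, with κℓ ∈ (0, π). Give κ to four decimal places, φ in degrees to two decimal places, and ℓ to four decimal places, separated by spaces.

ρ = √(x²+y²) = √(1.991² + 1.283²) = 2.36858
φ = atan2(y, x) mod 360° = atan2(1.283, 1.991) = 32.7977°
|p|² = ρ² + z² = 2.36858² + 2.790² = 13.39427
κ = 2ρ / |p|² = 2×2.36858 / 13.39427 = 0.35367
θ = 2·atan2(ρ, z) = 2·atan2(2.36858, 2.790) = 1.40777 rad
ℓ = θ/κ = 1.40777/0.35367 = 3.98046

0.3537 32.80 3.9805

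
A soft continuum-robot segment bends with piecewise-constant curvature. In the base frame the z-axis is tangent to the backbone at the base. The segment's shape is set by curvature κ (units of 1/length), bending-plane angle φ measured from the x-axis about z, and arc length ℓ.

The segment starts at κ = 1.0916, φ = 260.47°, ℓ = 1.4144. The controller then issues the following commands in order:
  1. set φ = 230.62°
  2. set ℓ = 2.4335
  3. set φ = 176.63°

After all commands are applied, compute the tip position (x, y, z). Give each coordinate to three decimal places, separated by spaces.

initial: κ=1.0916, φ=260.47°, ℓ=1.4144
cmd 1: set φ=230.62° → (κ,φ,ℓ)=(1.0916,230.62°,1.4144) → tip=(-0.5656,-0.6891,0.9158)
cmd 2: set ℓ=2.4335 → (κ,φ,ℓ)=(1.0916,230.62°,2.4335) → tip=(-1.0954,-1.3345,0.4272)
cmd 3: set φ=176.63° → (κ,φ,ℓ)=(1.0916,176.63°,2.4335) → tip=(-1.7235,0.1015,0.4272)

-1.723 0.101 0.427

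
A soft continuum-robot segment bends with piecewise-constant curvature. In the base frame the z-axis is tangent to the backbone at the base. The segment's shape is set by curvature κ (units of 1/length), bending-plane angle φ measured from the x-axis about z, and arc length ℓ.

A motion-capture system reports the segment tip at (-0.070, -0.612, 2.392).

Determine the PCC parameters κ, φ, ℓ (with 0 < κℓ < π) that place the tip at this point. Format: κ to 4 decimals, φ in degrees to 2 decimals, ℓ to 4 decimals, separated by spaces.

0.2019 263.47 2.4964

ρ = √(x²+y²) = √(-0.070² + -0.612²) = 0.61599
φ = atan2(y, x) mod 360° = atan2(-0.612, -0.070) = 263.4749°
|p|² = ρ² + z² = 0.61599² + 2.392² = 6.10111
κ = 2ρ / |p|² = 2×0.61599 / 6.10111 = 0.20193
θ = 2·atan2(ρ, z) = 2·atan2(0.61599, 2.392) = 0.50409 rad
ℓ = θ/κ = 0.50409/0.20193 = 2.49639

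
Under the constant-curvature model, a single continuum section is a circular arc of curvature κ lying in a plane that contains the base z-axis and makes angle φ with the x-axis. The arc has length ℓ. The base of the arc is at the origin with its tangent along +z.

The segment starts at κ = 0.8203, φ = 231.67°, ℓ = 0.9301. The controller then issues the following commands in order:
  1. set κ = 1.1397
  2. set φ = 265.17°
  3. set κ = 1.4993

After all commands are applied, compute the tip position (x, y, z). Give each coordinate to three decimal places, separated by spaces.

-0.046 -0.548 0.657

initial: κ=0.8203, φ=231.67°, ℓ=0.9301
cmd 1: set κ=1.1397 → (κ,φ,ℓ)=(1.1397,231.67°,0.9301) → tip=(-0.2782,-0.3518,0.7654)
cmd 2: set φ=265.17° → (κ,φ,ℓ)=(1.1397,265.17°,0.9301) → tip=(-0.0378,-0.4469,0.7654)
cmd 3: set κ=1.4993 → (κ,φ,ℓ)=(1.4993,265.17°,0.9301) → tip=(-0.0463,-0.5480,0.6566)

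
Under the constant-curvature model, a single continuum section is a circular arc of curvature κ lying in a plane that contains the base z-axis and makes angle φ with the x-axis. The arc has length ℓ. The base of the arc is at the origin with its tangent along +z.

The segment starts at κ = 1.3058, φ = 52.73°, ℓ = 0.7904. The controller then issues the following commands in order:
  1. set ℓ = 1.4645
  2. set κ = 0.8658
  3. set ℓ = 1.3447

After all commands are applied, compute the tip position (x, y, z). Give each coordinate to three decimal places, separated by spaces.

initial: κ=1.3058, φ=52.73°, ℓ=0.7904
cmd 1: set ℓ=1.4645 → (κ,φ,ℓ)=(1.3058,52.73°,1.4645) → tip=(0.6191,0.8136,0.7216)
cmd 2: set κ=0.8658 → (κ,φ,ℓ)=(0.8658,52.73°,1.4645) → tip=(0.4908,0.6450,1.1024)
cmd 3: set ℓ=1.3447 → (κ,φ,ℓ)=(0.8658,52.73°,1.3447) → tip=(0.4228,0.5557,1.0609)

0.423 0.556 1.061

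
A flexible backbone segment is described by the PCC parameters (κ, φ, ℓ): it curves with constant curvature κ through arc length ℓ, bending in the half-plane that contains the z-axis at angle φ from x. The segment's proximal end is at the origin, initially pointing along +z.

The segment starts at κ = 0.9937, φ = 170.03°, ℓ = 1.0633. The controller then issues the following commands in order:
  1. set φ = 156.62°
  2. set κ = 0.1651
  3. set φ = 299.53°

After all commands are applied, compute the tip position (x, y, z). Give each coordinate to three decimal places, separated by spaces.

0.046 -0.081 1.058

initial: κ=0.9937, φ=170.03°, ℓ=1.0633
cmd 1: set φ=156.62° → (κ,φ,ℓ)=(0.9937,156.62°,1.0633) → tip=(-0.4694,0.2029,0.8762)
cmd 2: set κ=0.1651 → (κ,φ,ℓ)=(0.1651,156.62°,1.0633) → tip=(-0.0854,0.0369,1.0578)
cmd 3: set φ=299.53° → (κ,φ,ℓ)=(0.1651,299.53°,1.0633) → tip=(0.0459,-0.0810,1.0578)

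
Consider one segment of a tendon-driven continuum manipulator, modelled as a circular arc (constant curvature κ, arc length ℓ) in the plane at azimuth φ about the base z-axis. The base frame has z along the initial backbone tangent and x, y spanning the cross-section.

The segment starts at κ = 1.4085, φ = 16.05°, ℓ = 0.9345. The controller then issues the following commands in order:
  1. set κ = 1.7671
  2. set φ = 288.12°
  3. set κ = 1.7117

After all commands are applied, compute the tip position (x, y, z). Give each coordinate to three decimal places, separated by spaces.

initial: κ=1.4085, φ=16.05°, ℓ=0.9345
cmd 1: set κ=1.7671 → (κ,φ,ℓ)=(1.7671,16.05°,0.9345) → tip=(0.5876,0.1690,0.5641)
cmd 2: set φ=288.12° → (κ,φ,ℓ)=(1.7671,288.12°,0.9345) → tip=(0.1902,-0.5811,0.5641)
cmd 3: set κ=1.7117 → (κ,φ,ℓ)=(1.7117,288.12°,0.9345) → tip=(0.1869,-0.5712,0.5840)

0.187 -0.571 0.584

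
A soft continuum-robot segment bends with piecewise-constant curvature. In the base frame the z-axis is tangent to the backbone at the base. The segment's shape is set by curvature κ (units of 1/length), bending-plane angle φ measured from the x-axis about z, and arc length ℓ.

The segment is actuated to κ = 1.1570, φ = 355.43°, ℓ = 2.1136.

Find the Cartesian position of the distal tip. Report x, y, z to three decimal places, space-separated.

θ = κ·ℓ = 1.1570 × 2.1136 = 2.44544 rad
ρ = (1 − cos θ)/κ = (1 − -0.76731)/1.1570 = 1.52750
z = sin θ / κ = 0.64127/1.1570 = 0.55426
x = ρ cos φ = 1.52750 × cos(355.43°) = 1.52264
y = ρ sin φ = 1.52750 × sin(355.43°) = -0.12171

1.523 -0.122 0.554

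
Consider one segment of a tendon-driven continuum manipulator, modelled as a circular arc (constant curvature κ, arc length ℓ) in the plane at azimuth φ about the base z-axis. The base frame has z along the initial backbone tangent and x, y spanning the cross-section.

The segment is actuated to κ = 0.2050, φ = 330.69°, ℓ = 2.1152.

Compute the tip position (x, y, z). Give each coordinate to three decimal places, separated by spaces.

0.394 -0.221 2.050

θ = κ·ℓ = 0.2050 × 2.1152 = 0.43362 rad
ρ = (1 − cos θ)/κ = (1 − 0.90745)/0.2050 = 0.45145
z = sin θ / κ = 0.42015/0.2050 = 2.04954
x = ρ cos φ = 0.45145 × cos(330.69°) = 0.39366
y = ρ sin φ = 0.45145 × sin(330.69°) = -0.22100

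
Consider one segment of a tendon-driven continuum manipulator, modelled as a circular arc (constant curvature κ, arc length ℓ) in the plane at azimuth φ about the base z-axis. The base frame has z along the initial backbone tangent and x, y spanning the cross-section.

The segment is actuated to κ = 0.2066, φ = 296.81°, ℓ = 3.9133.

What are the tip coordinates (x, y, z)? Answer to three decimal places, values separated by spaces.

θ = κ·ℓ = 0.2066 × 3.9133 = 0.80849 rad
ρ = (1 − cos θ)/κ = (1 − 0.69059)/0.2066 = 1.49761
z = sin θ / κ = 0.72324/0.2066 = 3.50070
x = ρ cos φ = 1.49761 × cos(296.81°) = 0.67547
y = ρ sin φ = 1.49761 × sin(296.81°) = -1.33663

0.675 -1.337 3.501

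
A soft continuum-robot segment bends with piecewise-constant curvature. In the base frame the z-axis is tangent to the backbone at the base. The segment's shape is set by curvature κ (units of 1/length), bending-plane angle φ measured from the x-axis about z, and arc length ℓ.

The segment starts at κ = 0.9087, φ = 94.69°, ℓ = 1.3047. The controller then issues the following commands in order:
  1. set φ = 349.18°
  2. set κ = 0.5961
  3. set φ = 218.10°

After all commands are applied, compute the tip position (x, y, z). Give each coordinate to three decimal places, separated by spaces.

-0.380 -0.298 1.177

initial: κ=0.9087, φ=94.69°, ℓ=1.3047
cmd 1: set φ=349.18° → (κ,φ,ℓ)=(0.9087,349.18°,1.3047) → tip=(0.6747,-0.1290,1.0198)
cmd 2: set κ=0.5961 → (κ,φ,ℓ)=(0.5961,349.18°,1.3047) → tip=(0.4737,-0.0905,1.1771)
cmd 3: set φ=218.10° → (κ,φ,ℓ)=(0.5961,218.10°,1.3047) → tip=(-0.3795,-0.2976,1.1771)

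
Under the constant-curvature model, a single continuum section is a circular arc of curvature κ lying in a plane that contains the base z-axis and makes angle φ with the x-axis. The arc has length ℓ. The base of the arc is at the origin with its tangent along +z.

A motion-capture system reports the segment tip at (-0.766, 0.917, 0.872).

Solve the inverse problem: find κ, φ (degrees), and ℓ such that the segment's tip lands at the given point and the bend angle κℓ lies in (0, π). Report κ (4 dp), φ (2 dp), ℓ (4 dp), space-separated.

ρ = √(x²+y²) = √(-0.766² + 0.917²) = 1.19484
φ = atan2(y, x) mod 360° = atan2(0.917, -0.766) = 129.8731°
|p|² = ρ² + z² = 1.19484² + 0.872² = 2.18803
κ = 2ρ / |p|² = 2×1.19484 / 2.18803 = 1.09216
θ = 2·atan2(ρ, z) = 2·atan2(1.19484, 0.872) = 1.88069 rad
ℓ = θ/κ = 1.88069/1.09216 = 1.72199

1.0922 129.87 1.7220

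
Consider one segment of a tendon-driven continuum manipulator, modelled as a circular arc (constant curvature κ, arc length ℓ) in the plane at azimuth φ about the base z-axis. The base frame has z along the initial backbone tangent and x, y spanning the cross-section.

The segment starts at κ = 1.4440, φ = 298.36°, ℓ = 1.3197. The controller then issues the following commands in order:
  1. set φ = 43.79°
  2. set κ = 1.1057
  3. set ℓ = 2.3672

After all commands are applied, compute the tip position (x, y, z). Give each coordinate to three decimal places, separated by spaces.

1.218 1.168 0.453

initial: κ=1.4440, φ=298.36°, ℓ=1.3197
cmd 1: set φ=43.79° → (κ,φ,ℓ)=(1.4440,43.79°,1.3197) → tip=(0.6642,0.6367,0.6541)
cmd 2: set κ=1.1057 → (κ,φ,ℓ)=(1.1057,43.79°,1.3197) → tip=(0.5802,0.5562,0.8988)
cmd 3: set ℓ=2.3672 → (κ,φ,ℓ)=(1.1057,43.79°,2.3672) → tip=(1.2181,1.1677,0.4527)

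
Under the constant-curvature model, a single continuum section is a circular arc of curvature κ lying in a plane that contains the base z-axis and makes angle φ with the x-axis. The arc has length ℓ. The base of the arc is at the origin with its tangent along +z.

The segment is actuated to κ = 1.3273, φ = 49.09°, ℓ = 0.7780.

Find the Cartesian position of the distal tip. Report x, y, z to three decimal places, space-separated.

θ = κ·ℓ = 1.3273 × 0.7780 = 1.03264 rad
ρ = (1 − cos θ)/κ = (1 − 0.51255)/1.3273 = 0.36725
z = sin θ / κ = 0.85865/1.3273 = 0.64692
x = ρ cos φ = 0.36725 × cos(49.09°) = 0.24050
y = ρ sin φ = 0.36725 × sin(49.09°) = 0.27754

0.240 0.278 0.647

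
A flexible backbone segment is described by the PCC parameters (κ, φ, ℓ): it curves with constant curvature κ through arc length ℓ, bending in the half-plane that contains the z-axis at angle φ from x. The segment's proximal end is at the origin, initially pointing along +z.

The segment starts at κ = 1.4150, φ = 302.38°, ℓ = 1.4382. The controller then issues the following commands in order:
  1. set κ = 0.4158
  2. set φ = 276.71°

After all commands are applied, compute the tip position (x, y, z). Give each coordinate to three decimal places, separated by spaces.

initial: κ=1.4150, φ=302.38°, ℓ=1.4382
cmd 1: set κ=0.4158 → (κ,φ,ℓ)=(0.4158,302.38°,1.4382) → tip=(0.2235,-0.3525,1.3540)
cmd 2: set φ=276.71° → (κ,φ,ℓ)=(0.4158,276.71°,1.4382) → tip=(0.0488,-0.4145,1.3540)

0.049 -0.415 1.354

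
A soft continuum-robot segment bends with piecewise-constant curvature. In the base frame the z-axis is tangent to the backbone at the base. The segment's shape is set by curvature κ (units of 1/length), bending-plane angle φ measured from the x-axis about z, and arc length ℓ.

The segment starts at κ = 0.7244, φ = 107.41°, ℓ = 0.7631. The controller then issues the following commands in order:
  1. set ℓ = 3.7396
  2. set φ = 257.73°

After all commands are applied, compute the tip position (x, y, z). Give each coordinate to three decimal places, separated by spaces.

-0.560 -2.574 0.579

initial: κ=0.7244, φ=107.41°, ℓ=0.7631
cmd 1: set ℓ=3.7396 → (κ,φ,ℓ)=(0.7244,107.41°,3.7396) → tip=(-0.7880,2.5131,0.5788)
cmd 2: set φ=257.73° → (κ,φ,ℓ)=(0.7244,257.73°,3.7396) → tip=(-0.5597,-2.5736,0.5788)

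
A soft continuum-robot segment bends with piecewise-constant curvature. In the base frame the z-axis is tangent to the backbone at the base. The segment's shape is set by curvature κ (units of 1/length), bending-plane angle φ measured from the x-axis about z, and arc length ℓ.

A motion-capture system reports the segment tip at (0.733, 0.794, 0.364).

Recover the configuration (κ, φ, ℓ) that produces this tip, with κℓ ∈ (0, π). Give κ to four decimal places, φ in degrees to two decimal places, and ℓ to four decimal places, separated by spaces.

1.6622 47.29 1.4991

ρ = √(x²+y²) = √(0.733² + 0.794²) = 1.08061
φ = atan2(y, x) mod 360° = atan2(0.794, 0.733) = 47.2876°
|p|² = ρ² + z² = 1.08061² + 0.364² = 1.30022
κ = 2ρ / |p|² = 2×1.08061 / 1.30022 = 1.66220
θ = 2·atan2(ρ, z) = 2·atan2(1.08061, 0.364) = 2.49178 rad
ℓ = θ/κ = 2.49178/1.66220 = 1.49908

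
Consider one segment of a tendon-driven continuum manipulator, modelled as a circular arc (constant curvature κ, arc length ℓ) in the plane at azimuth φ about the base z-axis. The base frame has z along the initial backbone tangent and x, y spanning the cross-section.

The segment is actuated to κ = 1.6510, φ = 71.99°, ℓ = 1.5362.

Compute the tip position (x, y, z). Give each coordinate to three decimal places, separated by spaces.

θ = κ·ℓ = 1.6510 × 1.5362 = 2.53627 rad
ρ = (1 − cos θ)/κ = (1 − -0.82232)/1.6510 = 1.10377
z = sin θ / κ = 0.56903/1.6510 = 0.34466
x = ρ cos φ = 1.10377 × cos(71.99°) = 0.34127
y = ρ sin φ = 1.10377 × sin(71.99°) = 1.04968

0.341 1.050 0.345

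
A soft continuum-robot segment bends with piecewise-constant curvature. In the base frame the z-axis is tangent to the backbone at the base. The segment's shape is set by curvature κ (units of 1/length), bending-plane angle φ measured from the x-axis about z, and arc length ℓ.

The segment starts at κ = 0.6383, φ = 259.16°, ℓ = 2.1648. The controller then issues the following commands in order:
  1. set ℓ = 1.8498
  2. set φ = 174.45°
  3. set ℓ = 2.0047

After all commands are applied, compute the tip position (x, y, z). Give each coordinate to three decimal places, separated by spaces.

initial: κ=0.6383, φ=259.16°, ℓ=2.1648
cmd 1: set ℓ=1.8498 → (κ,φ,ℓ)=(0.6383,259.16°,1.8498) → tip=(-0.1826,-0.9536,1.4490)
cmd 2: set φ=174.45° → (κ,φ,ℓ)=(0.6383,174.45°,1.8498) → tip=(-0.9664,0.0939,1.4490)
cmd 3: set ℓ=2.0047 → (κ,φ,ℓ)=(0.6383,174.45°,2.0047) → tip=(-1.1116,0.1080,1.5007)

-1.112 0.108 1.501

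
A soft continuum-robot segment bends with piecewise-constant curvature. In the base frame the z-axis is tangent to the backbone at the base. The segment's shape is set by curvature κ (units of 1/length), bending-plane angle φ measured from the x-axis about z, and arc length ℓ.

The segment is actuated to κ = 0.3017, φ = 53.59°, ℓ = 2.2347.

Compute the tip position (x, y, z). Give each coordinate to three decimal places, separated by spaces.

θ = κ·ℓ = 0.3017 × 2.2347 = 0.67421 rad
ρ = (1 − cos θ)/κ = (1 − 0.78120)/0.3017 = 0.72522
z = sin θ / κ = 0.62428/0.3017 = 2.06921
x = ρ cos φ = 0.72522 × cos(53.59°) = 0.43046
y = ρ sin φ = 0.72522 × sin(53.59°) = 0.58365

0.430 0.584 2.069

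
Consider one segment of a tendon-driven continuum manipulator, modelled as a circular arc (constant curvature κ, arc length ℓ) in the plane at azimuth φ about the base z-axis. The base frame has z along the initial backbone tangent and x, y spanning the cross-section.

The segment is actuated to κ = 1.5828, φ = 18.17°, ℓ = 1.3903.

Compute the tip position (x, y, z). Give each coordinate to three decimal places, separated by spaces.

0.954 0.313 0.511

θ = κ·ℓ = 1.5828 × 1.3903 = 2.20057 rad
ρ = (1 − cos θ)/κ = (1 − -0.58896)/1.5828 = 1.00389
z = sin θ / κ = 0.80816/1.5828 = 0.51059
x = ρ cos φ = 1.00389 × cos(18.17°) = 0.95383
y = ρ sin φ = 1.00389 × sin(18.17°) = 0.31305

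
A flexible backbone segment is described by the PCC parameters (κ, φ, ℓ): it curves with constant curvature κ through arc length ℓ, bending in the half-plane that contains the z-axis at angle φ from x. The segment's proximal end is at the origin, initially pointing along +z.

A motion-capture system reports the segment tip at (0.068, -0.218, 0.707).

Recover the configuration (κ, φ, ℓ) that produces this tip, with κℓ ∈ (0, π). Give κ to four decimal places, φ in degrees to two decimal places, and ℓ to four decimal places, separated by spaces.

ρ = √(x²+y²) = √(0.068² + -0.218²) = 0.22836
φ = atan2(y, x) mod 360° = atan2(-0.218, 0.068) = 287.3241°
|p|² = ρ² + z² = 0.22836² + 0.707² = 0.55200
κ = 2ρ / |p|² = 2×0.22836 / 0.55200 = 0.82739
θ = 2·atan2(ρ, z) = 2·atan2(0.22836, 0.707) = 0.62484 rad
ℓ = θ/κ = 0.62484/0.82739 = 0.75519

0.8274 287.32 0.7552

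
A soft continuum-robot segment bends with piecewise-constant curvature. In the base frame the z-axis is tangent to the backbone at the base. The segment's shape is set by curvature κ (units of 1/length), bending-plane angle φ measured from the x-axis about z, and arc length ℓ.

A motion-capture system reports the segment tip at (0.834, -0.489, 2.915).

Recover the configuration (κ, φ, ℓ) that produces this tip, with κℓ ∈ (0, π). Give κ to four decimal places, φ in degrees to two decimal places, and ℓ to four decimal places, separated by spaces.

ρ = √(x²+y²) = √(0.834² + -0.489²) = 0.96679
φ = atan2(y, x) mod 360° = atan2(-0.489, 0.834) = 329.6156°
|p|² = ρ² + z² = 0.96679² + 2.915² = 9.43190
κ = 2ρ / |p|² = 2×0.96679 / 9.43190 = 0.20500
θ = 2·atan2(ρ, z) = 2·atan2(0.96679, 2.915) = 0.64049 rad
ℓ = θ/κ = 0.64049/0.20500 = 3.12427

0.2050 329.62 3.1243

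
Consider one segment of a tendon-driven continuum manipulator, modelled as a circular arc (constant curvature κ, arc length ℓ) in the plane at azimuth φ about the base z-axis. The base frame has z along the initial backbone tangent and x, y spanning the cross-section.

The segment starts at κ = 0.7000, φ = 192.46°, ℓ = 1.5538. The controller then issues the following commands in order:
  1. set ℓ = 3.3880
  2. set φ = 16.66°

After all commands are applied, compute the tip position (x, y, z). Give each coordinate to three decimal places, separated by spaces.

2.351 0.704 0.994

initial: κ=0.7000, φ=192.46°, ℓ=1.5538
cmd 1: set ℓ=3.3880 → (κ,φ,ℓ)=(0.7000,192.46°,3.3880) → tip=(-2.3964,-0.5295,0.9945)
cmd 2: set φ=16.66° → (κ,φ,ℓ)=(0.7000,16.66°,3.3880) → tip=(2.3511,0.7036,0.9945)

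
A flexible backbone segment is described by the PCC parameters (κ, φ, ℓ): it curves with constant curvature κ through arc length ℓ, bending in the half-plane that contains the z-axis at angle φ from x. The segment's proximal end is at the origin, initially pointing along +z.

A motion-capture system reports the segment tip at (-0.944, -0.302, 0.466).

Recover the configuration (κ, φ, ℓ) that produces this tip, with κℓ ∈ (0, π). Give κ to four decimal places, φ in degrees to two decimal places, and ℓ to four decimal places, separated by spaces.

ρ = √(x²+y²) = √(-0.944² + -0.302²) = 0.99113
φ = atan2(y, x) mod 360° = atan2(-0.302, -0.944) = 197.7403°
|p|² = ρ² + z² = 0.99113² + 0.466² = 1.19950
κ = 2ρ / |p|² = 2×0.99113 / 1.19950 = 1.65258
θ = 2·atan2(ρ, z) = 2·atan2(0.99113, 0.466) = 2.26259 rad
ℓ = θ/κ = 2.26259/1.65258 = 1.36913

1.6526 197.74 1.3691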